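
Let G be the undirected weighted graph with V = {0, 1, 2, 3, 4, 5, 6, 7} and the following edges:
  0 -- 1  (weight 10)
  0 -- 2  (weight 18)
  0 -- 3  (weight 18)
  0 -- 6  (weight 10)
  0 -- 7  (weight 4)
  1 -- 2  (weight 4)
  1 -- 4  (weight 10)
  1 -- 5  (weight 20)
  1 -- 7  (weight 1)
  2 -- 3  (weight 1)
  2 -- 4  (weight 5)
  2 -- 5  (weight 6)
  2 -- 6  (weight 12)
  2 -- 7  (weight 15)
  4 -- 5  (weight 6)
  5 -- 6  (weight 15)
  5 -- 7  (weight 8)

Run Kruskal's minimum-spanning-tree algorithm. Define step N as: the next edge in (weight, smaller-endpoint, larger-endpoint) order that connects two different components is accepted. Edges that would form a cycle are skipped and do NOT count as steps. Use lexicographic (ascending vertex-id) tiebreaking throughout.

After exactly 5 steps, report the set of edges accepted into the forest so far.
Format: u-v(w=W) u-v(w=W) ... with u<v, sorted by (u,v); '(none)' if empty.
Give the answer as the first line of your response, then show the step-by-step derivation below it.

0-7(w=4) 1-2(w=4) 1-7(w=1) 2-3(w=1) 2-4(w=5)

step 1: add edge 1-7 (w=1); MST = {1-7(w=1)}
step 2: add edge 2-3 (w=1); MST = {1-7(w=1) 2-3(w=1)}
step 3: add edge 0-7 (w=4); MST = {0-7(w=4) 1-7(w=1) 2-3(w=1)}
step 4: add edge 1-2 (w=4); MST = {0-7(w=4) 1-2(w=4) 1-7(w=1) 2-3(w=1)}
step 5: add edge 2-4 (w=5); MST = {0-7(w=4) 1-2(w=4) 1-7(w=1) 2-3(w=1) 2-4(w=5)}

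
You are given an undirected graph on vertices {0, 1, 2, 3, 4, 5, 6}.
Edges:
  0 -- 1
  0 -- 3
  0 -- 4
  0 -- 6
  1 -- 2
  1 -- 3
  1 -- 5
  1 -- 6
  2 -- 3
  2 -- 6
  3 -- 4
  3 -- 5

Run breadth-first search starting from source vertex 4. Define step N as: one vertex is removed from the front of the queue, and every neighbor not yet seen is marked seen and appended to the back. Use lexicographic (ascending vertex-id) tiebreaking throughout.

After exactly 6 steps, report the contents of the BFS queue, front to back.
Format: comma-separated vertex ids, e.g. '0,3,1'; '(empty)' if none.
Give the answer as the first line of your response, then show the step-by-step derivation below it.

5

step 1: dequeue 4; queue=[0,3]; order=4
step 2: dequeue 0; queue=[3,1,6]; order=4,0
step 3: dequeue 3; queue=[1,6,2,5]; order=4,0,3
step 4: dequeue 1; queue=[6,2,5]; order=4,0,3,1
step 5: dequeue 6; queue=[2,5]; order=4,0,3,1,6
step 6: dequeue 2; queue=[5]; order=4,0,3,1,6,2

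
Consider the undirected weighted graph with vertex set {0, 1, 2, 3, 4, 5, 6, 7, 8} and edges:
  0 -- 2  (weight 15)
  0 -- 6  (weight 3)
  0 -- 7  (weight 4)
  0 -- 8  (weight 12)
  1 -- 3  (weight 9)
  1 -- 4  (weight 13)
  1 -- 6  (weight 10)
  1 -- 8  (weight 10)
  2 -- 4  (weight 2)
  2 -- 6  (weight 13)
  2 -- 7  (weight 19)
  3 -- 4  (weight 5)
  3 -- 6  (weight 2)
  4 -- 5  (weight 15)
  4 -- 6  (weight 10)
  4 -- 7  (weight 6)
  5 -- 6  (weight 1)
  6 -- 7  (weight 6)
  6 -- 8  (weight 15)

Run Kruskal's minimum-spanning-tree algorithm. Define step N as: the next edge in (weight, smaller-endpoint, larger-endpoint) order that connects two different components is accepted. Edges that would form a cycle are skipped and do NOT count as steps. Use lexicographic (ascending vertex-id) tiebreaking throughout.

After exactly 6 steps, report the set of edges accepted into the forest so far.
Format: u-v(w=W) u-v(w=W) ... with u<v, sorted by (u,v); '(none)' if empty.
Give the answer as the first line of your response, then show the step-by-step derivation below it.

0-6(w=3) 0-7(w=4) 2-4(w=2) 3-4(w=5) 3-6(w=2) 5-6(w=1)

step 1: add edge 5-6 (w=1); MST = {5-6(w=1)}
step 2: add edge 2-4 (w=2); MST = {2-4(w=2) 5-6(w=1)}
step 3: add edge 3-6 (w=2); MST = {2-4(w=2) 3-6(w=2) 5-6(w=1)}
step 4: add edge 0-6 (w=3); MST = {0-6(w=3) 2-4(w=2) 3-6(w=2) 5-6(w=1)}
step 5: add edge 0-7 (w=4); MST = {0-6(w=3) 0-7(w=4) 2-4(w=2) 3-6(w=2) 5-6(w=1)}
step 6: add edge 3-4 (w=5); MST = {0-6(w=3) 0-7(w=4) 2-4(w=2) 3-4(w=5) 3-6(w=2) 5-6(w=1)}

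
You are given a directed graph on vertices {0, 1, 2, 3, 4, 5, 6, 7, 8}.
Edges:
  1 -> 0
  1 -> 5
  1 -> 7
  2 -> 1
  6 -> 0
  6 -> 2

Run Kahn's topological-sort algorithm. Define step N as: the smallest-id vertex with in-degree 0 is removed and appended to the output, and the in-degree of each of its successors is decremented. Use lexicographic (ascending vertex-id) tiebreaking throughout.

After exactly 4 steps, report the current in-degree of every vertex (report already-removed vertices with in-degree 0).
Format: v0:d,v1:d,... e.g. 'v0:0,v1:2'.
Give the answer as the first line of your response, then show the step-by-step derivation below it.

v0:1,v1:0,v2:0,v3:0,v4:0,v5:1,v6:0,v7:1,v8:0

step 1: output 3; order=[3]; indeg=(2,1,1,0,0,1,0,1,0)
step 2: output 4; order=[3,4]; indeg=(2,1,1,0,0,1,0,1,0)
step 3: output 6; order=[3,4,6]; indeg=(1,1,0,0,0,1,0,1,0)
step 4: output 2; order=[3,4,6,2]; indeg=(1,0,0,0,0,1,0,1,0)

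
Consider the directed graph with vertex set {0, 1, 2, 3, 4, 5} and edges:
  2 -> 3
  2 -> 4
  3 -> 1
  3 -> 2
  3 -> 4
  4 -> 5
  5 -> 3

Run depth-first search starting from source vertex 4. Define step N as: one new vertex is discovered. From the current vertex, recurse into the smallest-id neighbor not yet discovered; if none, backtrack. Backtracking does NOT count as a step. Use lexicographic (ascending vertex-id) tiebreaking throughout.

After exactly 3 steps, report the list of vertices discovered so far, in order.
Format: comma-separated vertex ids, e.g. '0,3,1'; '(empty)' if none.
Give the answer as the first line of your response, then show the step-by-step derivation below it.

4,5,3

step 1: discover 4; path=4; order=4
step 2: discover 5; path=4>5; order=4,5
step 3: discover 3; path=4>5>3; order=4,5,3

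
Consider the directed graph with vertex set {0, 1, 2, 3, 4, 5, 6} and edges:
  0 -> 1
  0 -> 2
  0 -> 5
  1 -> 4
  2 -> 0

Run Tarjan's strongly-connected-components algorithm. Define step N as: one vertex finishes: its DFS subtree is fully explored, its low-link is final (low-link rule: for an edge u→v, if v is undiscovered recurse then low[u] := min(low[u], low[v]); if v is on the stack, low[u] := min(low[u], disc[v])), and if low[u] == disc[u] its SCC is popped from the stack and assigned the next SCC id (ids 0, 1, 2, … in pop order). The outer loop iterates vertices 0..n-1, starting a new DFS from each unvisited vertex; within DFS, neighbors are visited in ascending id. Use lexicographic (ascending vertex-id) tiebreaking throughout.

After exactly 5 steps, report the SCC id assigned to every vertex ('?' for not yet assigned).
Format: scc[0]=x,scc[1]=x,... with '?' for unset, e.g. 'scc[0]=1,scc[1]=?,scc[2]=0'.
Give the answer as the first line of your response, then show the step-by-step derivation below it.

scc[0]=3,scc[1]=1,scc[2]=3,scc[3]=?,scc[4]=0,scc[5]=2,scc[6]=?

step 1: low=(low[0]=0,low[1]=1,low[2]=?,low[3]=?,low[4]=2,low[5]=?,low[6]=?); scc=(scc[0]=?,scc[1]=?,scc[2]=?,scc[3]=?,scc[4]=0,scc[5]=?,scc[6]=?)
step 2: low=(low[0]=0,low[1]=1,low[2]=?,low[3]=?,low[4]=2,low[5]=?,low[6]=?); scc=(scc[0]=?,scc[1]=1,scc[2]=?,scc[3]=?,scc[4]=0,scc[5]=?,scc[6]=?)
step 3: low=(low[0]=0,low[1]=1,low[2]=0,low[3]=?,low[4]=2,low[5]=?,low[6]=?); scc=(scc[0]=?,scc[1]=1,scc[2]=?,scc[3]=?,scc[4]=0,scc[5]=?,scc[6]=?)
step 4: low=(low[0]=0,low[1]=1,low[2]=0,low[3]=?,low[4]=2,low[5]=4,low[6]=?); scc=(scc[0]=?,scc[1]=1,scc[2]=?,scc[3]=?,scc[4]=0,scc[5]=2,scc[6]=?)
step 5: low=(low[0]=0,low[1]=1,low[2]=0,low[3]=?,low[4]=2,low[5]=4,low[6]=?); scc=(scc[0]=3,scc[1]=1,scc[2]=3,scc[3]=?,scc[4]=0,scc[5]=2,scc[6]=?)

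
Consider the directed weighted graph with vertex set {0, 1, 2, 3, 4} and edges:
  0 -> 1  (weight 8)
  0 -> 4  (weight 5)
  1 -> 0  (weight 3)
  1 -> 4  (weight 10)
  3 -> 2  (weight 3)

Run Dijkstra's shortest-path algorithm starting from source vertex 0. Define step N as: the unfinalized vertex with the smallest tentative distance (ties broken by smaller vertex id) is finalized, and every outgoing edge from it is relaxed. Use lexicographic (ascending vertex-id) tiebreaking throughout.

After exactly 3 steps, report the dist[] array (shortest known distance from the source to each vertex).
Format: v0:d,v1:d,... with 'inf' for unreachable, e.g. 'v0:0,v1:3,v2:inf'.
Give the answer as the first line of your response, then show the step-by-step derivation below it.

v0:0,v1:8,v2:inf,v3:inf,v4:5

step 1: dist = v0:0,v1:8,v2:inf,v3:inf,v4:5
step 2: dist = v0:0,v1:8,v2:inf,v3:inf,v4:5
step 3: dist = v0:0,v1:8,v2:inf,v3:inf,v4:5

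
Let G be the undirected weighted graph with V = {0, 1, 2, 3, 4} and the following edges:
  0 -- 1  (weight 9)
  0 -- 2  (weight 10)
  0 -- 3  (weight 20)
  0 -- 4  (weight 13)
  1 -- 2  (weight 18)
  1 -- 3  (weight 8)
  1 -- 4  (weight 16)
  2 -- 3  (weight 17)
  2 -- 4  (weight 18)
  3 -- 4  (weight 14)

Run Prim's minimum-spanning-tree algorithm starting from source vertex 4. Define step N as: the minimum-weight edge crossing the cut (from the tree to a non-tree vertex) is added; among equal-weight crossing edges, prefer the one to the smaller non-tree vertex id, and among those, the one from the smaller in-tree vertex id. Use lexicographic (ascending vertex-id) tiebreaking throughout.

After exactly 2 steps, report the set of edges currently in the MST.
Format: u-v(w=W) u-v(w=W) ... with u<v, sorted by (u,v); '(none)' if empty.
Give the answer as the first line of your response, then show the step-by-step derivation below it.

0-1(w=9) 0-4(w=13)

step 1: add edge 0-4 (w=13); MST = {0-4(w=13)}
step 2: add edge 0-1 (w=9); MST = {0-1(w=9) 0-4(w=13)}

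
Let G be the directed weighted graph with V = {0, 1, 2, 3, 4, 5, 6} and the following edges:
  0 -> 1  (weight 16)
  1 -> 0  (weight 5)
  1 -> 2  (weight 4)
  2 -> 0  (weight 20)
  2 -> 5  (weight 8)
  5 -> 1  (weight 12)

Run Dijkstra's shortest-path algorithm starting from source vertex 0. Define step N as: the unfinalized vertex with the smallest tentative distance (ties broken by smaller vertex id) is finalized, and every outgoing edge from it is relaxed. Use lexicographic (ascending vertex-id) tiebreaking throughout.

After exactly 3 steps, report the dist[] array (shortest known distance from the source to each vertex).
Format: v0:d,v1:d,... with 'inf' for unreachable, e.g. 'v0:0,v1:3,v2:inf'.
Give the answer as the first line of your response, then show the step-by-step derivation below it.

v0:0,v1:16,v2:20,v3:inf,v4:inf,v5:28,v6:inf

step 1: dist = v0:0,v1:16,v2:inf,v3:inf,v4:inf,v5:inf,v6:inf
step 2: dist = v0:0,v1:16,v2:20,v3:inf,v4:inf,v5:inf,v6:inf
step 3: dist = v0:0,v1:16,v2:20,v3:inf,v4:inf,v5:28,v6:inf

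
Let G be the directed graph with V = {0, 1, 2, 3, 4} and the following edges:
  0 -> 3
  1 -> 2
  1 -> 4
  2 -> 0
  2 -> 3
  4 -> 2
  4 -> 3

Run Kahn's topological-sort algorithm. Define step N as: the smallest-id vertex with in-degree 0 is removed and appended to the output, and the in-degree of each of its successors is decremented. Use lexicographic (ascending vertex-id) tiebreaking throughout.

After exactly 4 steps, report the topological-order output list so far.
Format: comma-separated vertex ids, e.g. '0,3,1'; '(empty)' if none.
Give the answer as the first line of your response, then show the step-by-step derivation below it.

1,4,2,0

step 1: output 1; order=[1]; indeg=(1,0,1,3,0)
step 2: output 4; order=[1,4]; indeg=(1,0,0,2,0)
step 3: output 2; order=[1,4,2]; indeg=(0,0,0,1,0)
step 4: output 0; order=[1,4,2,0]; indeg=(0,0,0,0,0)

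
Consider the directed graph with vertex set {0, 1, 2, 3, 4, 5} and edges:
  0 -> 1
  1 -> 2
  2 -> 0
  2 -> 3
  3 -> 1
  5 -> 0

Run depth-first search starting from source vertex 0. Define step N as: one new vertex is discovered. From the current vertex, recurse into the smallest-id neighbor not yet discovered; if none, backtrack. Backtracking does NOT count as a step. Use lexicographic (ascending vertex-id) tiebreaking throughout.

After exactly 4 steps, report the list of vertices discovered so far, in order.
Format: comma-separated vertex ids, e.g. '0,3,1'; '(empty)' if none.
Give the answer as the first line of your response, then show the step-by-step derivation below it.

0,1,2,3

step 1: discover 0; path=0; order=0
step 2: discover 1; path=0>1; order=0,1
step 3: discover 2; path=0>1>2; order=0,1,2
step 4: discover 3; path=0>1>2>3; order=0,1,2,3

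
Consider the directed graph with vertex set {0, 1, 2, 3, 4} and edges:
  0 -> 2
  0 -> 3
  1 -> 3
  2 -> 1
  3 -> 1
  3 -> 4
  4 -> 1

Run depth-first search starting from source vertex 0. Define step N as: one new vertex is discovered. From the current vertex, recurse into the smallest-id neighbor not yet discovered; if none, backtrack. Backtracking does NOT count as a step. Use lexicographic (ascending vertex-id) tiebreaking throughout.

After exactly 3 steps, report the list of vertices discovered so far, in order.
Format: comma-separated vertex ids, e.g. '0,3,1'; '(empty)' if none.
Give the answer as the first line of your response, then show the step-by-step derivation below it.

0,2,1

step 1: discover 0; path=0; order=0
step 2: discover 2; path=0>2; order=0,2
step 3: discover 1; path=0>2>1; order=0,2,1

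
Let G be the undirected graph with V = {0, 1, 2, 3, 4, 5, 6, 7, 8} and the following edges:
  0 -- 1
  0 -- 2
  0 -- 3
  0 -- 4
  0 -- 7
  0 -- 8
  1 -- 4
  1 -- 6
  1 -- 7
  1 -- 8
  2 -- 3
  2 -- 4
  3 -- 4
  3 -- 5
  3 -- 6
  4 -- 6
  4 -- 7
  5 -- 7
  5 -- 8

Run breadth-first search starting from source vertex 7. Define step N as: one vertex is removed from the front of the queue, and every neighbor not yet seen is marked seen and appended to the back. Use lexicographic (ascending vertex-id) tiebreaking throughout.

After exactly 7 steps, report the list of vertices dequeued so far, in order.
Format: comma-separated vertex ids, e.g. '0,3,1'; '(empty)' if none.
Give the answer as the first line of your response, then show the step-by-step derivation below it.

7,0,1,4,5,2,3

step 1: dequeue 7; queue=[0,1,4,5]; order=7
step 2: dequeue 0; queue=[1,4,5,2,3,8]; order=7,0
step 3: dequeue 1; queue=[4,5,2,3,8,6]; order=7,0,1
step 4: dequeue 4; queue=[5,2,3,8,6]; order=7,0,1,4
step 5: dequeue 5; queue=[2,3,8,6]; order=7,0,1,4,5
step 6: dequeue 2; queue=[3,8,6]; order=7,0,1,4,5,2
step 7: dequeue 3; queue=[8,6]; order=7,0,1,4,5,2,3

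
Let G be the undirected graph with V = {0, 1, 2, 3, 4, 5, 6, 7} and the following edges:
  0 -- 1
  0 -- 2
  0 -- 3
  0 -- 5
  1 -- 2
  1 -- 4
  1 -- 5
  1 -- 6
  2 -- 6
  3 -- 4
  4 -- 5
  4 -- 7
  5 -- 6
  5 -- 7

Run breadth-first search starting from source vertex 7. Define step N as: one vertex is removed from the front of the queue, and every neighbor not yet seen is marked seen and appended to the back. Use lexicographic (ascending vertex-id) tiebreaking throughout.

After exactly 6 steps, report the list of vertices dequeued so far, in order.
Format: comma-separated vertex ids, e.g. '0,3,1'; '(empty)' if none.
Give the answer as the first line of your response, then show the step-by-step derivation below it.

7,4,5,1,3,0

step 1: dequeue 7; queue=[4,5]; order=7
step 2: dequeue 4; queue=[5,1,3]; order=7,4
step 3: dequeue 5; queue=[1,3,0,6]; order=7,4,5
step 4: dequeue 1; queue=[3,0,6,2]; order=7,4,5,1
step 5: dequeue 3; queue=[0,6,2]; order=7,4,5,1,3
step 6: dequeue 0; queue=[6,2]; order=7,4,5,1,3,0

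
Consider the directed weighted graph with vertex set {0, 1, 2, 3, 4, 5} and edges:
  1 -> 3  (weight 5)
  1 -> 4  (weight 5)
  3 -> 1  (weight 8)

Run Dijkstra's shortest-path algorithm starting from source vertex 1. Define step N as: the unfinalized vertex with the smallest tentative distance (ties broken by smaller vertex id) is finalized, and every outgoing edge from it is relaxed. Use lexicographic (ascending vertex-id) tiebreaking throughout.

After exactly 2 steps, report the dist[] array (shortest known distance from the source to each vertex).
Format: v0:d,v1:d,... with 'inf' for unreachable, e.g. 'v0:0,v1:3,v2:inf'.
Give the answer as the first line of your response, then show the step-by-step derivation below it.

v0:inf,v1:0,v2:inf,v3:5,v4:5,v5:inf

step 1: dist = v0:inf,v1:0,v2:inf,v3:5,v4:5,v5:inf
step 2: dist = v0:inf,v1:0,v2:inf,v3:5,v4:5,v5:inf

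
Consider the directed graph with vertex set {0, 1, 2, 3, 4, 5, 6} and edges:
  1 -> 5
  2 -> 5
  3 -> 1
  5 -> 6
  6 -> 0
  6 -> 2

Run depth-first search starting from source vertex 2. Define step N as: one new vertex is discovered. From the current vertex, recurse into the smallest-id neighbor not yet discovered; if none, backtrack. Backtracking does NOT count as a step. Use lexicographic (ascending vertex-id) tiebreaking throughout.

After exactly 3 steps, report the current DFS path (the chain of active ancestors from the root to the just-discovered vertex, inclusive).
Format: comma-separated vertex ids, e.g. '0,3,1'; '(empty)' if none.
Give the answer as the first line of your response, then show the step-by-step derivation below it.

2,5,6

step 1: discover 2; path=2; order=2
step 2: discover 5; path=2>5; order=2,5
step 3: discover 6; path=2>5>6; order=2,5,6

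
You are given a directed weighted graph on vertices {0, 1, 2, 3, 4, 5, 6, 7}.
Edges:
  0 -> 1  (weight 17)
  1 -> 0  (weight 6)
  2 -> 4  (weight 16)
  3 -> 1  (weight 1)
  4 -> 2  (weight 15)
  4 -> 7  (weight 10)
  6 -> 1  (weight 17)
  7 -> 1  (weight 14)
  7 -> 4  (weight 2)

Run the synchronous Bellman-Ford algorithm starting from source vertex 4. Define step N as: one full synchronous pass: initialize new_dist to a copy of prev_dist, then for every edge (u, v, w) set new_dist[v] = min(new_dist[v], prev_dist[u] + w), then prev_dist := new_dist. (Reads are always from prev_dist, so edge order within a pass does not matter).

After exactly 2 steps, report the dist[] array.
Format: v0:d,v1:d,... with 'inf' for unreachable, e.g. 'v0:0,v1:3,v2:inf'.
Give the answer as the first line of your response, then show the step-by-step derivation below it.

v0:inf,v1:24,v2:15,v3:inf,v4:0,v5:inf,v6:inf,v7:10

step 1: dist = v0:inf,v1:inf,v2:15,v3:inf,v4:0,v5:inf,v6:inf,v7:10
step 2: dist = v0:inf,v1:24,v2:15,v3:inf,v4:0,v5:inf,v6:inf,v7:10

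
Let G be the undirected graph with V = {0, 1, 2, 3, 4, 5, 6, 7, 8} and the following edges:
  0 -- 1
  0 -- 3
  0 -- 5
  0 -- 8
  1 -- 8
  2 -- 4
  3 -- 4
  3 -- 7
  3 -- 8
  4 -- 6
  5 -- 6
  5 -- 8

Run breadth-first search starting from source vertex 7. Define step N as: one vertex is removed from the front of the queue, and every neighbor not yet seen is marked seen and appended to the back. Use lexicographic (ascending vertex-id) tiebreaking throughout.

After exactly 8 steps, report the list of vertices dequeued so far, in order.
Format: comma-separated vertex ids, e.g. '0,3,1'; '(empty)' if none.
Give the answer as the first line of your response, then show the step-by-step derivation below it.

7,3,0,4,8,1,5,2

step 1: dequeue 7; queue=[3]; order=7
step 2: dequeue 3; queue=[0,4,8]; order=7,3
step 3: dequeue 0; queue=[4,8,1,5]; order=7,3,0
step 4: dequeue 4; queue=[8,1,5,2,6]; order=7,3,0,4
step 5: dequeue 8; queue=[1,5,2,6]; order=7,3,0,4,8
step 6: dequeue 1; queue=[5,2,6]; order=7,3,0,4,8,1
step 7: dequeue 5; queue=[2,6]; order=7,3,0,4,8,1,5
step 8: dequeue 2; queue=[6]; order=7,3,0,4,8,1,5,2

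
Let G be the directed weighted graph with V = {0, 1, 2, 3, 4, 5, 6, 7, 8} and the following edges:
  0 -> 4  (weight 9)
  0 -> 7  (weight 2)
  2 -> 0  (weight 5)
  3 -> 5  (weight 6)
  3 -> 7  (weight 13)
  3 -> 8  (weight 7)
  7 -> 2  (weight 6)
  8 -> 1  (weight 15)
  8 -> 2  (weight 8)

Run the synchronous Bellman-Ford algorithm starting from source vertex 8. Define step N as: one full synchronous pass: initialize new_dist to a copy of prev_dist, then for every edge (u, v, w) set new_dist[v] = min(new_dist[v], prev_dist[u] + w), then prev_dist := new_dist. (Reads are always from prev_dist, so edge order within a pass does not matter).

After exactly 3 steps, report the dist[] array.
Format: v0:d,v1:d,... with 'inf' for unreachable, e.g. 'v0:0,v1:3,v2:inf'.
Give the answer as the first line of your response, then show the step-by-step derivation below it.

v0:13,v1:15,v2:8,v3:inf,v4:22,v5:inf,v6:inf,v7:15,v8:0

step 1: dist = v0:inf,v1:15,v2:8,v3:inf,v4:inf,v5:inf,v6:inf,v7:inf,v8:0
step 2: dist = v0:13,v1:15,v2:8,v3:inf,v4:inf,v5:inf,v6:inf,v7:inf,v8:0
step 3: dist = v0:13,v1:15,v2:8,v3:inf,v4:22,v5:inf,v6:inf,v7:15,v8:0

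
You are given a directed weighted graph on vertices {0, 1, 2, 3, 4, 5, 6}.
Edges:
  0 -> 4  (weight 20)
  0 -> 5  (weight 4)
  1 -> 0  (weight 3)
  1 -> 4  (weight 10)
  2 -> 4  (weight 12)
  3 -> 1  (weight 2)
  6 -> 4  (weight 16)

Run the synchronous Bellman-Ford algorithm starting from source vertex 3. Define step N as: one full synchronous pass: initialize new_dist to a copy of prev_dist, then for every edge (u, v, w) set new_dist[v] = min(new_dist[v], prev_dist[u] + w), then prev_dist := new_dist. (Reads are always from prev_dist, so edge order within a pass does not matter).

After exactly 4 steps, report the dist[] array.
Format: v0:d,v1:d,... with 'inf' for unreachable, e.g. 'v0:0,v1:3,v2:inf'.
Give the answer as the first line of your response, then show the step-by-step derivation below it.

v0:5,v1:2,v2:inf,v3:0,v4:12,v5:9,v6:inf

step 1: dist = v0:inf,v1:2,v2:inf,v3:0,v4:inf,v5:inf,v6:inf
step 2: dist = v0:5,v1:2,v2:inf,v3:0,v4:12,v5:inf,v6:inf
step 3: dist = v0:5,v1:2,v2:inf,v3:0,v4:12,v5:9,v6:inf
step 4: dist = v0:5,v1:2,v2:inf,v3:0,v4:12,v5:9,v6:inf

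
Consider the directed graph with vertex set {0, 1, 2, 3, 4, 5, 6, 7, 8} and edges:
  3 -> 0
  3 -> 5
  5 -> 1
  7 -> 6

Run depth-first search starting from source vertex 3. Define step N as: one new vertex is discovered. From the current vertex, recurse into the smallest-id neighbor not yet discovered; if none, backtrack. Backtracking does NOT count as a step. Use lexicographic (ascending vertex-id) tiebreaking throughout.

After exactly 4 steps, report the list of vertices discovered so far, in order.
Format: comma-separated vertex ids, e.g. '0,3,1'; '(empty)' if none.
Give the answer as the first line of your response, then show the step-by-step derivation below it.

3,0,5,1

step 1: discover 3; path=3; order=3
step 2: discover 0; path=3>0; order=3,0
step 3: discover 5; path=3>5; order=3,0,5
step 4: discover 1; path=3>5>1; order=3,0,5,1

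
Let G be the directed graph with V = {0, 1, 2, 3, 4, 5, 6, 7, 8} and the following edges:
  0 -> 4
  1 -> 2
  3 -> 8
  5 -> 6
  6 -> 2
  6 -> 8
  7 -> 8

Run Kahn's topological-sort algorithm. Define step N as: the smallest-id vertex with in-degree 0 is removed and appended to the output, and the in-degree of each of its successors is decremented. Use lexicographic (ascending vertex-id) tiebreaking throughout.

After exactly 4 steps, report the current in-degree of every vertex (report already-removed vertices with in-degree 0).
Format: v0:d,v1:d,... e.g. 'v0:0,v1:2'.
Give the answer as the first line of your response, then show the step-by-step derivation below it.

v0:0,v1:0,v2:1,v3:0,v4:0,v5:0,v6:1,v7:0,v8:2

step 1: output 0; order=[0]; indeg=(0,0,2,0,0,0,1,0,3)
step 2: output 1; order=[0,1]; indeg=(0,0,1,0,0,0,1,0,3)
step 3: output 3; order=[0,1,3]; indeg=(0,0,1,0,0,0,1,0,2)
step 4: output 4; order=[0,1,3,4]; indeg=(0,0,1,0,0,0,1,0,2)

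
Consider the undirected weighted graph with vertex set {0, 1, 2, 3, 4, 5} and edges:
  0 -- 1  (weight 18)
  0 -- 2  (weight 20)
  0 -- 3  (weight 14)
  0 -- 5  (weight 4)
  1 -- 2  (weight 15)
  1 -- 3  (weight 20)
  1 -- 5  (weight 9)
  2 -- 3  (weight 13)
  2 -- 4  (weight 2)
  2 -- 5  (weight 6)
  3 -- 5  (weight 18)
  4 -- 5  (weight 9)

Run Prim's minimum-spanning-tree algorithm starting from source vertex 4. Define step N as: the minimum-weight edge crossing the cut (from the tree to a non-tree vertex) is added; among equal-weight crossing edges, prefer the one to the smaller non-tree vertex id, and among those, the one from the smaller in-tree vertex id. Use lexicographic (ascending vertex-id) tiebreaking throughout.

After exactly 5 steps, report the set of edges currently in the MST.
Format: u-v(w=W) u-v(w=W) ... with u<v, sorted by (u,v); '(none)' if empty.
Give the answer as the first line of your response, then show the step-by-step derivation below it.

0-5(w=4) 1-5(w=9) 2-3(w=13) 2-4(w=2) 2-5(w=6)

step 1: add edge 2-4 (w=2); MST = {2-4(w=2)}
step 2: add edge 2-5 (w=6); MST = {2-4(w=2) 2-5(w=6)}
step 3: add edge 0-5 (w=4); MST = {0-5(w=4) 2-4(w=2) 2-5(w=6)}
step 4: add edge 1-5 (w=9); MST = {0-5(w=4) 1-5(w=9) 2-4(w=2) 2-5(w=6)}
step 5: add edge 2-3 (w=13); MST = {0-5(w=4) 1-5(w=9) 2-3(w=13) 2-4(w=2) 2-5(w=6)}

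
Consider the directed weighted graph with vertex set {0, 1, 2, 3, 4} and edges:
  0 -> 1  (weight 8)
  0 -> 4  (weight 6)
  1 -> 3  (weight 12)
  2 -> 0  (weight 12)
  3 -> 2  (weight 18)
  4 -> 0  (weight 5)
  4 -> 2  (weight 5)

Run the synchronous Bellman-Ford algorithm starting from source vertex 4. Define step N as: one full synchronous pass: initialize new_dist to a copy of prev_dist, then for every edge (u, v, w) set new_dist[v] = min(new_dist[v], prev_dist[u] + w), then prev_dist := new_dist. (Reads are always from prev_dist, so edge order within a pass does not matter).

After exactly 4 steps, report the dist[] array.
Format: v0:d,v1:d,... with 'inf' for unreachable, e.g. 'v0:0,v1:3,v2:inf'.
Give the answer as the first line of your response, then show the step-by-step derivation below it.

v0:5,v1:13,v2:5,v3:25,v4:0

step 1: dist = v0:5,v1:inf,v2:5,v3:inf,v4:0
step 2: dist = v0:5,v1:13,v2:5,v3:inf,v4:0
step 3: dist = v0:5,v1:13,v2:5,v3:25,v4:0
step 4: dist = v0:5,v1:13,v2:5,v3:25,v4:0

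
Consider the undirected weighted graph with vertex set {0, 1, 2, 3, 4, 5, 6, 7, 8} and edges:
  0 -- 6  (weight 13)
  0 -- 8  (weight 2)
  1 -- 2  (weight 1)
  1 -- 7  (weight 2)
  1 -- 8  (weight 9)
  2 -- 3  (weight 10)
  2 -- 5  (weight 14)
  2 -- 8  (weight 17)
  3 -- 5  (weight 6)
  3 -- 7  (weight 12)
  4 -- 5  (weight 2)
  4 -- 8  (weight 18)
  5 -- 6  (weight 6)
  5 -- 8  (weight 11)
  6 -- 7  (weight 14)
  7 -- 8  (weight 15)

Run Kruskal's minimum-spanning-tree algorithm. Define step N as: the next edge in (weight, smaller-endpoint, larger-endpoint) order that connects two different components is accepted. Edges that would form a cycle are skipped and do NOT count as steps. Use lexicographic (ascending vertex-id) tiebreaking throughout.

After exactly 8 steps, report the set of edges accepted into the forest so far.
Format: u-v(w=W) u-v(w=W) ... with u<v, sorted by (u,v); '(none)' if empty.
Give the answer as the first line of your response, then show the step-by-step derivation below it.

0-8(w=2) 1-2(w=1) 1-7(w=2) 1-8(w=9) 2-3(w=10) 3-5(w=6) 4-5(w=2) 5-6(w=6)

step 1: add edge 1-2 (w=1); MST = {1-2(w=1)}
step 2: add edge 0-8 (w=2); MST = {0-8(w=2) 1-2(w=1)}
step 3: add edge 1-7 (w=2); MST = {0-8(w=2) 1-2(w=1) 1-7(w=2)}
step 4: add edge 4-5 (w=2); MST = {0-8(w=2) 1-2(w=1) 1-7(w=2) 4-5(w=2)}
step 5: add edge 3-5 (w=6); MST = {0-8(w=2) 1-2(w=1) 1-7(w=2) 3-5(w=6) 4-5(w=2)}
step 6: add edge 5-6 (w=6); MST = {0-8(w=2) 1-2(w=1) 1-7(w=2) 3-5(w=6) 4-5(w=2) 5-6(w=6)}
step 7: add edge 1-8 (w=9); MST = {0-8(w=2) 1-2(w=1) 1-7(w=2) 1-8(w=9) 3-5(w=6) 4-5(w=2) 5-6(w=6)}
step 8: add edge 2-3 (w=10); MST = {0-8(w=2) 1-2(w=1) 1-7(w=2) 1-8(w=9) 2-3(w=10) 3-5(w=6) 4-5(w=2) 5-6(w=6)}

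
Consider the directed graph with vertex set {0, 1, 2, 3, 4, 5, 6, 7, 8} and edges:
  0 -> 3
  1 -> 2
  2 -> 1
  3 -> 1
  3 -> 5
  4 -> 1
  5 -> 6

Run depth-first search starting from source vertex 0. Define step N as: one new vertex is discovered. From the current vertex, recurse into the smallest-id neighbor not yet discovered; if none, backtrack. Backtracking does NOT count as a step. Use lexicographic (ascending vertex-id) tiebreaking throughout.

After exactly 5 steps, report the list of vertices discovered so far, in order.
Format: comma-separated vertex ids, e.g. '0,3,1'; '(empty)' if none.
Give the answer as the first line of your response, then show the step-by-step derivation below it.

0,3,1,2,5

step 1: discover 0; path=0; order=0
step 2: discover 3; path=0>3; order=0,3
step 3: discover 1; path=0>3>1; order=0,3,1
step 4: discover 2; path=0>3>1>2; order=0,3,1,2
step 5: discover 5; path=0>3>5; order=0,3,1,2,5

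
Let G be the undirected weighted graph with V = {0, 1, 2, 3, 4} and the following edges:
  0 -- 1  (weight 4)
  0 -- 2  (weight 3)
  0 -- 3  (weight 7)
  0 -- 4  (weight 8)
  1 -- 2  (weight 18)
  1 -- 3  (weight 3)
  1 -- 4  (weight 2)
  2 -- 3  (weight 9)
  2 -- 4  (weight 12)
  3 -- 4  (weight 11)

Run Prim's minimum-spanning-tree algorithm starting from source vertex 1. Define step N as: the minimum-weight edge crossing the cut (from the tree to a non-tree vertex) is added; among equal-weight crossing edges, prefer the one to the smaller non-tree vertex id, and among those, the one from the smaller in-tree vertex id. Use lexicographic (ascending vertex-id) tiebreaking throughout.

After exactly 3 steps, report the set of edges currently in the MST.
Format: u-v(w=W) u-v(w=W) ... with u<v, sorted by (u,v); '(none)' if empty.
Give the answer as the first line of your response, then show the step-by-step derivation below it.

0-1(w=4) 1-3(w=3) 1-4(w=2)

step 1: add edge 1-4 (w=2); MST = {1-4(w=2)}
step 2: add edge 1-3 (w=3); MST = {1-3(w=3) 1-4(w=2)}
step 3: add edge 0-1 (w=4); MST = {0-1(w=4) 1-3(w=3) 1-4(w=2)}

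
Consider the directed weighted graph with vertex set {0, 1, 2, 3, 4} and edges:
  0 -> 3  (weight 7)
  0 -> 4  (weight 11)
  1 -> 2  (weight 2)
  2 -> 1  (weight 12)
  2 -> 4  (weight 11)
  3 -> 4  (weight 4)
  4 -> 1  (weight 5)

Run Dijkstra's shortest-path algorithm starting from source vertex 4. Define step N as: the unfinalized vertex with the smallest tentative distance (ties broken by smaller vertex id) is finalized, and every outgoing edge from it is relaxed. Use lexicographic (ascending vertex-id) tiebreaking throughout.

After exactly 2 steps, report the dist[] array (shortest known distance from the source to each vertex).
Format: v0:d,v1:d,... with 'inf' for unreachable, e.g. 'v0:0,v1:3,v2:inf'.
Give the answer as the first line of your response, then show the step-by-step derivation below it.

v0:inf,v1:5,v2:7,v3:inf,v4:0

step 1: dist = v0:inf,v1:5,v2:inf,v3:inf,v4:0
step 2: dist = v0:inf,v1:5,v2:7,v3:inf,v4:0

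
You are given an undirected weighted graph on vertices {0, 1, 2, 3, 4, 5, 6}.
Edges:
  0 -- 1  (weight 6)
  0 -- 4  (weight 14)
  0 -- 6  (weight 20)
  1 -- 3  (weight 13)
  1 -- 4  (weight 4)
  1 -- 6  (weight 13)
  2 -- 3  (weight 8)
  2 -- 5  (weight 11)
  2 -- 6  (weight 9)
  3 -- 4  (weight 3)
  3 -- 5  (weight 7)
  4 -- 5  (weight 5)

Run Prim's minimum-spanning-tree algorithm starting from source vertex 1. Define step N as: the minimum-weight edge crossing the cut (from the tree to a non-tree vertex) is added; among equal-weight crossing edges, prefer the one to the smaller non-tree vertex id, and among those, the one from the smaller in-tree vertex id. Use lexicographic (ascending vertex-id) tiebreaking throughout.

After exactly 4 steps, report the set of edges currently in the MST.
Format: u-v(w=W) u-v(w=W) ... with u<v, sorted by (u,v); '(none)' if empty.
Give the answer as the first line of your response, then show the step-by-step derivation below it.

0-1(w=6) 1-4(w=4) 3-4(w=3) 4-5(w=5)

step 1: add edge 1-4 (w=4); MST = {1-4(w=4)}
step 2: add edge 3-4 (w=3); MST = {1-4(w=4) 3-4(w=3)}
step 3: add edge 4-5 (w=5); MST = {1-4(w=4) 3-4(w=3) 4-5(w=5)}
step 4: add edge 0-1 (w=6); MST = {0-1(w=6) 1-4(w=4) 3-4(w=3) 4-5(w=5)}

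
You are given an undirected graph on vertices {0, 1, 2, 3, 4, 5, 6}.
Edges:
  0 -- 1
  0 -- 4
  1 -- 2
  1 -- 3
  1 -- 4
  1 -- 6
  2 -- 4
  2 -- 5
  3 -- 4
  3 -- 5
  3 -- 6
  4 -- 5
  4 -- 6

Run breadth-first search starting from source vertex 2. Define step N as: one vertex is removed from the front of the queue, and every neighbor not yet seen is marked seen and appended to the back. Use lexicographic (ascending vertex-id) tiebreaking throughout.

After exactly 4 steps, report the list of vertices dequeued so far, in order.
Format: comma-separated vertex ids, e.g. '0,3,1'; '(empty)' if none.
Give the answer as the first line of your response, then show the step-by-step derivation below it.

2,1,4,5

step 1: dequeue 2; queue=[1,4,5]; order=2
step 2: dequeue 1; queue=[4,5,0,3,6]; order=2,1
step 3: dequeue 4; queue=[5,0,3,6]; order=2,1,4
step 4: dequeue 5; queue=[0,3,6]; order=2,1,4,5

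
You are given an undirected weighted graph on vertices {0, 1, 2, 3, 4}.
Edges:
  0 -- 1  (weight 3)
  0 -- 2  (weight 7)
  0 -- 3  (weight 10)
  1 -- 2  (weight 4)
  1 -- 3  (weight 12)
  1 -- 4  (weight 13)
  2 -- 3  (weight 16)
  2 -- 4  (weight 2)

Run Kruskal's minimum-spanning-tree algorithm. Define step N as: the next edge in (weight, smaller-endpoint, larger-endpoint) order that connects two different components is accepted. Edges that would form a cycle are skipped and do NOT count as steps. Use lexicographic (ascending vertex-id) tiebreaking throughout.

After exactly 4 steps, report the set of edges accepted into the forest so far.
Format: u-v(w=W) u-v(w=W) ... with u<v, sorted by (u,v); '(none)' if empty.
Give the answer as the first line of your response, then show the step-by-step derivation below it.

0-1(w=3) 0-3(w=10) 1-2(w=4) 2-4(w=2)

step 1: add edge 2-4 (w=2); MST = {2-4(w=2)}
step 2: add edge 0-1 (w=3); MST = {0-1(w=3) 2-4(w=2)}
step 3: add edge 1-2 (w=4); MST = {0-1(w=3) 1-2(w=4) 2-4(w=2)}
step 4: add edge 0-3 (w=10); MST = {0-1(w=3) 0-3(w=10) 1-2(w=4) 2-4(w=2)}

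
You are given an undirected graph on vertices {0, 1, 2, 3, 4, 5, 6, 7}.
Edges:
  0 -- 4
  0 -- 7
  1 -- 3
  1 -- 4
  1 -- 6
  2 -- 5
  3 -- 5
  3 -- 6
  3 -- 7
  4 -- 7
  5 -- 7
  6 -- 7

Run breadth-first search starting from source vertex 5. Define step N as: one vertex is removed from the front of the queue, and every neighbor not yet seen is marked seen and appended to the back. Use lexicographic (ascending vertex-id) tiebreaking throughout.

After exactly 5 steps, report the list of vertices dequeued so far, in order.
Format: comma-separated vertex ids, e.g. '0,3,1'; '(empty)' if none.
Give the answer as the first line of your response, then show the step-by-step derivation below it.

5,2,3,7,1

step 1: dequeue 5; queue=[2,3,7]; order=5
step 2: dequeue 2; queue=[3,7]; order=5,2
step 3: dequeue 3; queue=[7,1,6]; order=5,2,3
step 4: dequeue 7; queue=[1,6,0,4]; order=5,2,3,7
step 5: dequeue 1; queue=[6,0,4]; order=5,2,3,7,1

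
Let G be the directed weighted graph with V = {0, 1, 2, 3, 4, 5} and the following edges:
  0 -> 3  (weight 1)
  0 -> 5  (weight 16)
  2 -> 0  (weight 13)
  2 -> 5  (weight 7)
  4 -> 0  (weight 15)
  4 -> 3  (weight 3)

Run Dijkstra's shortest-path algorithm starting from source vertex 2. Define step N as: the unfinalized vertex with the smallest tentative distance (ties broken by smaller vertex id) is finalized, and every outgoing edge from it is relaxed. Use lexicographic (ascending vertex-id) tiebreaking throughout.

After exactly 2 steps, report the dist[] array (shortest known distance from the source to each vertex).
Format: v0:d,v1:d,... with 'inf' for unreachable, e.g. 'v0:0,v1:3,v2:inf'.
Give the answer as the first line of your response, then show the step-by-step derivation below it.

v0:13,v1:inf,v2:0,v3:inf,v4:inf,v5:7

step 1: dist = v0:13,v1:inf,v2:0,v3:inf,v4:inf,v5:7
step 2: dist = v0:13,v1:inf,v2:0,v3:inf,v4:inf,v5:7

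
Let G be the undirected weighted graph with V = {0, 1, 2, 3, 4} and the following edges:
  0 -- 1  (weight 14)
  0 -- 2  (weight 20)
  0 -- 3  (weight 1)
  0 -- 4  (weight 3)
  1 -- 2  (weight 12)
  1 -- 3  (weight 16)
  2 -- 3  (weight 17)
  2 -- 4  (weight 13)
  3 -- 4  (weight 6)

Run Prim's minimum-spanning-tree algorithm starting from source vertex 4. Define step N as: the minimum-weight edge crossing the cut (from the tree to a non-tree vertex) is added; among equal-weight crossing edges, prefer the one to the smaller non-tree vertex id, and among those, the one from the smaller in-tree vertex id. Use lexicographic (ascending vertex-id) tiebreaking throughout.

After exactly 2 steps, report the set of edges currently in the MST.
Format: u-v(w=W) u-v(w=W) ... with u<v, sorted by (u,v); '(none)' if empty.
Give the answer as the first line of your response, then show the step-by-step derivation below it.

0-3(w=1) 0-4(w=3)

step 1: add edge 0-4 (w=3); MST = {0-4(w=3)}
step 2: add edge 0-3 (w=1); MST = {0-3(w=1) 0-4(w=3)}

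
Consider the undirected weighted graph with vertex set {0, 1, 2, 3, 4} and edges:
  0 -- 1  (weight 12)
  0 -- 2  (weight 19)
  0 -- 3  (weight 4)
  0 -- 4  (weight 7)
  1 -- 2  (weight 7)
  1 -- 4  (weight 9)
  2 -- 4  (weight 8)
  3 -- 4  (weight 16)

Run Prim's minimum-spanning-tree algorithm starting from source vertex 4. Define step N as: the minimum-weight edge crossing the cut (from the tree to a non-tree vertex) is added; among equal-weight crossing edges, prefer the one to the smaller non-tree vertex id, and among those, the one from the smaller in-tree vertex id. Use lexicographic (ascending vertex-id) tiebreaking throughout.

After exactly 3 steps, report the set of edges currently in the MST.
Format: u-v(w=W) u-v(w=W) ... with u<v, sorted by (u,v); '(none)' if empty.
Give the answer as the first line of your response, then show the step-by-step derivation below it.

0-3(w=4) 0-4(w=7) 2-4(w=8)

step 1: add edge 0-4 (w=7); MST = {0-4(w=7)}
step 2: add edge 0-3 (w=4); MST = {0-3(w=4) 0-4(w=7)}
step 3: add edge 2-4 (w=8); MST = {0-3(w=4) 0-4(w=7) 2-4(w=8)}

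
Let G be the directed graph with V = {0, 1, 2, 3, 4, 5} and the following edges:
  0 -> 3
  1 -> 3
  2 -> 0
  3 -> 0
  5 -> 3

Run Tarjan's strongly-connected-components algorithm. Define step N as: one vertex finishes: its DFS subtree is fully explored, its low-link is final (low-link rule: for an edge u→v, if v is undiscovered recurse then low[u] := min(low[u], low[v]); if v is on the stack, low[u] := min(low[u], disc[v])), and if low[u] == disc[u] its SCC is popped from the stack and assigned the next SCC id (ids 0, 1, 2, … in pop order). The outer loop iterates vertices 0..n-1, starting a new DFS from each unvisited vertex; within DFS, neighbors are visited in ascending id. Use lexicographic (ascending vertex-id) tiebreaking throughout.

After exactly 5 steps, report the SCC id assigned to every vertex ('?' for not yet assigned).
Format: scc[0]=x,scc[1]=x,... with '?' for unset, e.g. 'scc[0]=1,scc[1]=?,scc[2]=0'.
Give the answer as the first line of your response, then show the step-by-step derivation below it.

scc[0]=0,scc[1]=1,scc[2]=2,scc[3]=0,scc[4]=3,scc[5]=?

step 1: low=(low[0]=0,low[1]=?,low[2]=?,low[3]=0,low[4]=?,low[5]=?); scc=(scc[0]=?,scc[1]=?,scc[2]=?,scc[3]=?,scc[4]=?,scc[5]=?)
step 2: low=(low[0]=0,low[1]=?,low[2]=?,low[3]=0,low[4]=?,low[5]=?); scc=(scc[0]=0,scc[1]=?,scc[2]=?,scc[3]=0,scc[4]=?,scc[5]=?)
step 3: low=(low[0]=0,low[1]=2,low[2]=?,low[3]=0,low[4]=?,low[5]=?); scc=(scc[0]=0,scc[1]=1,scc[2]=?,scc[3]=0,scc[4]=?,scc[5]=?)
step 4: low=(low[0]=0,low[1]=2,low[2]=3,low[3]=0,low[4]=?,low[5]=?); scc=(scc[0]=0,scc[1]=1,scc[2]=2,scc[3]=0,scc[4]=?,scc[5]=?)
step 5: low=(low[0]=0,low[1]=2,low[2]=3,low[3]=0,low[4]=4,low[5]=?); scc=(scc[0]=0,scc[1]=1,scc[2]=2,scc[3]=0,scc[4]=3,scc[5]=?)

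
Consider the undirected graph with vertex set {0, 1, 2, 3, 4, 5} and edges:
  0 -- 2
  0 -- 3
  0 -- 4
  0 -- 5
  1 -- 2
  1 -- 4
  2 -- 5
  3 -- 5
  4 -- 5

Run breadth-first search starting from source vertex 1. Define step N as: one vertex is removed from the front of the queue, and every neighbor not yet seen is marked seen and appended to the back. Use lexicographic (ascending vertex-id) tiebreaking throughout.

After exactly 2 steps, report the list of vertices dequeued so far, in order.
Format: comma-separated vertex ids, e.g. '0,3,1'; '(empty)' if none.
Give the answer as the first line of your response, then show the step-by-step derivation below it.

1,2

step 1: dequeue 1; queue=[2,4]; order=1
step 2: dequeue 2; queue=[4,0,5]; order=1,2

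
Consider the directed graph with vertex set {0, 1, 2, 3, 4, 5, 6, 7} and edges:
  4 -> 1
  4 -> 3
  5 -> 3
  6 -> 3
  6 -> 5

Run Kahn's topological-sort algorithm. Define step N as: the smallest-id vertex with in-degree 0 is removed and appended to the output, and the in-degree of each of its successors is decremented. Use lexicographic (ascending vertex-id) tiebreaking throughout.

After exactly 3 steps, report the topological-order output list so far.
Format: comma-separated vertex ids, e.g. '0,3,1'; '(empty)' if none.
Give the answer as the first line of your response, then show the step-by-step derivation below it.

0,2,4

step 1: output 0; order=[0]; indeg=(0,1,0,3,0,1,0,0)
step 2: output 2; order=[0,2]; indeg=(0,1,0,3,0,1,0,0)
step 3: output 4; order=[0,2,4]; indeg=(0,0,0,2,0,1,0,0)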